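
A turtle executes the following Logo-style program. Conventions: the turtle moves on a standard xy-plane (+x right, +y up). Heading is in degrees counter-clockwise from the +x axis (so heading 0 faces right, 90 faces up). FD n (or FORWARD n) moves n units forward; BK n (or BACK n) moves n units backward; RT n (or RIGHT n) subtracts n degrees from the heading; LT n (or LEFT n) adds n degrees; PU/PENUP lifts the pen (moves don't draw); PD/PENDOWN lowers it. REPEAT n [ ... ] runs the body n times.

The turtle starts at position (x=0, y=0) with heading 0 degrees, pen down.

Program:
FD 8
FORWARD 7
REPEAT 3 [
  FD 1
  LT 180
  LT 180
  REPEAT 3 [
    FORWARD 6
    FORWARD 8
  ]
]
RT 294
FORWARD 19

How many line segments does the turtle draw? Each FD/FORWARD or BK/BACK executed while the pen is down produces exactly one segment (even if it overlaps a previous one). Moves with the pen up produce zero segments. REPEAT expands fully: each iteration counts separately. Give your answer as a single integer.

Executing turtle program step by step:
Start: pos=(0,0), heading=0, pen down
FD 8: (0,0) -> (8,0) [heading=0, draw]
FD 7: (8,0) -> (15,0) [heading=0, draw]
REPEAT 3 [
  -- iteration 1/3 --
  FD 1: (15,0) -> (16,0) [heading=0, draw]
  LT 180: heading 0 -> 180
  LT 180: heading 180 -> 0
  REPEAT 3 [
    -- iteration 1/3 --
    FD 6: (16,0) -> (22,0) [heading=0, draw]
    FD 8: (22,0) -> (30,0) [heading=0, draw]
    -- iteration 2/3 --
    FD 6: (30,0) -> (36,0) [heading=0, draw]
    FD 8: (36,0) -> (44,0) [heading=0, draw]
    -- iteration 3/3 --
    FD 6: (44,0) -> (50,0) [heading=0, draw]
    FD 8: (50,0) -> (58,0) [heading=0, draw]
  ]
  -- iteration 2/3 --
  FD 1: (58,0) -> (59,0) [heading=0, draw]
  LT 180: heading 0 -> 180
  LT 180: heading 180 -> 0
  REPEAT 3 [
    -- iteration 1/3 --
    FD 6: (59,0) -> (65,0) [heading=0, draw]
    FD 8: (65,0) -> (73,0) [heading=0, draw]
    -- iteration 2/3 --
    FD 6: (73,0) -> (79,0) [heading=0, draw]
    FD 8: (79,0) -> (87,0) [heading=0, draw]
    -- iteration 3/3 --
    FD 6: (87,0) -> (93,0) [heading=0, draw]
    FD 8: (93,0) -> (101,0) [heading=0, draw]
  ]
  -- iteration 3/3 --
  FD 1: (101,0) -> (102,0) [heading=0, draw]
  LT 180: heading 0 -> 180
  LT 180: heading 180 -> 0
  REPEAT 3 [
    -- iteration 1/3 --
    FD 6: (102,0) -> (108,0) [heading=0, draw]
    FD 8: (108,0) -> (116,0) [heading=0, draw]
    -- iteration 2/3 --
    FD 6: (116,0) -> (122,0) [heading=0, draw]
    FD 8: (122,0) -> (130,0) [heading=0, draw]
    -- iteration 3/3 --
    FD 6: (130,0) -> (136,0) [heading=0, draw]
    FD 8: (136,0) -> (144,0) [heading=0, draw]
  ]
]
RT 294: heading 0 -> 66
FD 19: (144,0) -> (151.728,17.357) [heading=66, draw]
Final: pos=(151.728,17.357), heading=66, 24 segment(s) drawn
Segments drawn: 24

Answer: 24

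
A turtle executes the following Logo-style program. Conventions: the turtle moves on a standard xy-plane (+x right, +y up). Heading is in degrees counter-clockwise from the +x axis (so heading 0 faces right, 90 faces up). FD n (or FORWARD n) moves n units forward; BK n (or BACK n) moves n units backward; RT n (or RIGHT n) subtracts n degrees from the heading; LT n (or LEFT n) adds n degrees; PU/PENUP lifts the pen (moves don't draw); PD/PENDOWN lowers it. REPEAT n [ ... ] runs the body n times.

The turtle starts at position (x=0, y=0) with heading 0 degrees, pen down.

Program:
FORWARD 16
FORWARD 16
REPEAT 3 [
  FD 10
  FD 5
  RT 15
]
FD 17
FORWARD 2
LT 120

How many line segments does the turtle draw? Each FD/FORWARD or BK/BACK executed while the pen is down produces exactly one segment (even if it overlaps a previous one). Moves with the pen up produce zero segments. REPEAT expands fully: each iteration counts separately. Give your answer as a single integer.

Answer: 10

Derivation:
Executing turtle program step by step:
Start: pos=(0,0), heading=0, pen down
FD 16: (0,0) -> (16,0) [heading=0, draw]
FD 16: (16,0) -> (32,0) [heading=0, draw]
REPEAT 3 [
  -- iteration 1/3 --
  FD 10: (32,0) -> (42,0) [heading=0, draw]
  FD 5: (42,0) -> (47,0) [heading=0, draw]
  RT 15: heading 0 -> 345
  -- iteration 2/3 --
  FD 10: (47,0) -> (56.659,-2.588) [heading=345, draw]
  FD 5: (56.659,-2.588) -> (61.489,-3.882) [heading=345, draw]
  RT 15: heading 345 -> 330
  -- iteration 3/3 --
  FD 10: (61.489,-3.882) -> (70.149,-8.882) [heading=330, draw]
  FD 5: (70.149,-8.882) -> (74.479,-11.382) [heading=330, draw]
  RT 15: heading 330 -> 315
]
FD 17: (74.479,-11.382) -> (86.5,-23.403) [heading=315, draw]
FD 2: (86.5,-23.403) -> (87.914,-24.817) [heading=315, draw]
LT 120: heading 315 -> 75
Final: pos=(87.914,-24.817), heading=75, 10 segment(s) drawn
Segments drawn: 10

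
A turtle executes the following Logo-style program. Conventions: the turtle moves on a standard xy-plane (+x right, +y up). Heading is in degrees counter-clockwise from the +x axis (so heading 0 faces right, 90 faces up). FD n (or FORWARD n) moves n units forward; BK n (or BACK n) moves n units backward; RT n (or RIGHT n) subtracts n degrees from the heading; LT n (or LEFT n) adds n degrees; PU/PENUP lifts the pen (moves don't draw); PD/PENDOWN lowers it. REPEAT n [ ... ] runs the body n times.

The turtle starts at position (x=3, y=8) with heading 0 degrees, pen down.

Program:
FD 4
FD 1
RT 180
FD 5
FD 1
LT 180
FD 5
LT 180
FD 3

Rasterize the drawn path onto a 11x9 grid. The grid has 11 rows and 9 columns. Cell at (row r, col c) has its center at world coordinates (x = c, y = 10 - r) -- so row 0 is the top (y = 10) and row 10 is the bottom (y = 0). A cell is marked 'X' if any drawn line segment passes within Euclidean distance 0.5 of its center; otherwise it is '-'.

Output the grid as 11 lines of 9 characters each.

Answer: ---------
---------
--XXXXXXX
---------
---------
---------
---------
---------
---------
---------
---------

Derivation:
Segment 0: (3,8) -> (7,8)
Segment 1: (7,8) -> (8,8)
Segment 2: (8,8) -> (3,8)
Segment 3: (3,8) -> (2,8)
Segment 4: (2,8) -> (7,8)
Segment 5: (7,8) -> (4,8)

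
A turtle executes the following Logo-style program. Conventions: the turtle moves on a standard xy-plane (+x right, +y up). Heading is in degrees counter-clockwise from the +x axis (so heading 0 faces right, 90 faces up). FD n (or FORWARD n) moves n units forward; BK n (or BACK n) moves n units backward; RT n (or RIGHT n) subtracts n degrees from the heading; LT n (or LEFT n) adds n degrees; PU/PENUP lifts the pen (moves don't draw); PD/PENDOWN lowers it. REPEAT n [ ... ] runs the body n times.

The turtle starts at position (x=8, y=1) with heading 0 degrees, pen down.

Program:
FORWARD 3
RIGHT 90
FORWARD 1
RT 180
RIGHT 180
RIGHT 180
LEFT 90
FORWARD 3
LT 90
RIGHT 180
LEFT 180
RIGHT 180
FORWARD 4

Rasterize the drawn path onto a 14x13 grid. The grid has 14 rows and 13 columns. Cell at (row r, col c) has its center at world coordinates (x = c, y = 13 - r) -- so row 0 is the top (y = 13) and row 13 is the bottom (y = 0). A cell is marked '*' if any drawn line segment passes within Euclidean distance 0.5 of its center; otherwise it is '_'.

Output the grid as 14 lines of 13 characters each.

Answer: _____________
_____________
_____________
_____________
_____________
_____________
_____________
_____________
_____________
________*____
________*____
________*____
________****_
________****_

Derivation:
Segment 0: (8,1) -> (11,1)
Segment 1: (11,1) -> (11,0)
Segment 2: (11,0) -> (8,-0)
Segment 3: (8,-0) -> (8,4)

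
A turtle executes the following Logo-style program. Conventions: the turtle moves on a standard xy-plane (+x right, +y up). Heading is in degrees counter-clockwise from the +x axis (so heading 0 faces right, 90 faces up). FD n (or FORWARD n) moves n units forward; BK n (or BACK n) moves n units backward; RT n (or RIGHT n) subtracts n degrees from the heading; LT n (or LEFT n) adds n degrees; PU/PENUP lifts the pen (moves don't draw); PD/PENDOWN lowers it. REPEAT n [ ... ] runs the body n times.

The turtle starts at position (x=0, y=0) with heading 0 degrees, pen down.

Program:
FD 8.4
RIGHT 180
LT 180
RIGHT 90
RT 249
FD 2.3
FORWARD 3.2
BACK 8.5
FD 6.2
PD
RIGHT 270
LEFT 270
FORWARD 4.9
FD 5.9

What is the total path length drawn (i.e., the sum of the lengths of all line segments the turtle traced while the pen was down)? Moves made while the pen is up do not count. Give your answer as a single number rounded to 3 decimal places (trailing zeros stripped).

Executing turtle program step by step:
Start: pos=(0,0), heading=0, pen down
FD 8.4: (0,0) -> (8.4,0) [heading=0, draw]
RT 180: heading 0 -> 180
LT 180: heading 180 -> 0
RT 90: heading 0 -> 270
RT 249: heading 270 -> 21
FD 2.3: (8.4,0) -> (10.547,0.824) [heading=21, draw]
FD 3.2: (10.547,0.824) -> (13.535,1.971) [heading=21, draw]
BK 8.5: (13.535,1.971) -> (5.599,-1.075) [heading=21, draw]
FD 6.2: (5.599,-1.075) -> (11.387,1.147) [heading=21, draw]
PD: pen down
RT 270: heading 21 -> 111
LT 270: heading 111 -> 21
FD 4.9: (11.387,1.147) -> (15.962,2.903) [heading=21, draw]
FD 5.9: (15.962,2.903) -> (21.47,5.017) [heading=21, draw]
Final: pos=(21.47,5.017), heading=21, 7 segment(s) drawn

Segment lengths:
  seg 1: (0,0) -> (8.4,0), length = 8.4
  seg 2: (8.4,0) -> (10.547,0.824), length = 2.3
  seg 3: (10.547,0.824) -> (13.535,1.971), length = 3.2
  seg 4: (13.535,1.971) -> (5.599,-1.075), length = 8.5
  seg 5: (5.599,-1.075) -> (11.387,1.147), length = 6.2
  seg 6: (11.387,1.147) -> (15.962,2.903), length = 4.9
  seg 7: (15.962,2.903) -> (21.47,5.017), length = 5.9
Total = 39.4

Answer: 39.4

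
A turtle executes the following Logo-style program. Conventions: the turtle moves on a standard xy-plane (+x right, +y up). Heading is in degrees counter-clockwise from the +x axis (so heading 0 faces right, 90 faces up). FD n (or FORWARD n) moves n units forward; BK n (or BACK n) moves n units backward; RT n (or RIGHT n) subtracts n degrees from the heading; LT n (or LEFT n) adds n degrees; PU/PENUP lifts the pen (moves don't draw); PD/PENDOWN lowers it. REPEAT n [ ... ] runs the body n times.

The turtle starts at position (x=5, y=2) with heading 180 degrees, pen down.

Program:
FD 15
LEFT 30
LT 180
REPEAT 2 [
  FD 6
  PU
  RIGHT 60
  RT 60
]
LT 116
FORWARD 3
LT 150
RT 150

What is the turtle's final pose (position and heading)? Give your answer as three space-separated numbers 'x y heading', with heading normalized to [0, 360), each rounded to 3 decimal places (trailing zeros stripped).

Executing turtle program step by step:
Start: pos=(5,2), heading=180, pen down
FD 15: (5,2) -> (-10,2) [heading=180, draw]
LT 30: heading 180 -> 210
LT 180: heading 210 -> 30
REPEAT 2 [
  -- iteration 1/2 --
  FD 6: (-10,2) -> (-4.804,5) [heading=30, draw]
  PU: pen up
  RT 60: heading 30 -> 330
  RT 60: heading 330 -> 270
  -- iteration 2/2 --
  FD 6: (-4.804,5) -> (-4.804,-1) [heading=270, move]
  PU: pen up
  RT 60: heading 270 -> 210
  RT 60: heading 210 -> 150
]
LT 116: heading 150 -> 266
FD 3: (-4.804,-1) -> (-5.013,-3.993) [heading=266, move]
LT 150: heading 266 -> 56
RT 150: heading 56 -> 266
Final: pos=(-5.013,-3.993), heading=266, 2 segment(s) drawn

Answer: -5.013 -3.993 266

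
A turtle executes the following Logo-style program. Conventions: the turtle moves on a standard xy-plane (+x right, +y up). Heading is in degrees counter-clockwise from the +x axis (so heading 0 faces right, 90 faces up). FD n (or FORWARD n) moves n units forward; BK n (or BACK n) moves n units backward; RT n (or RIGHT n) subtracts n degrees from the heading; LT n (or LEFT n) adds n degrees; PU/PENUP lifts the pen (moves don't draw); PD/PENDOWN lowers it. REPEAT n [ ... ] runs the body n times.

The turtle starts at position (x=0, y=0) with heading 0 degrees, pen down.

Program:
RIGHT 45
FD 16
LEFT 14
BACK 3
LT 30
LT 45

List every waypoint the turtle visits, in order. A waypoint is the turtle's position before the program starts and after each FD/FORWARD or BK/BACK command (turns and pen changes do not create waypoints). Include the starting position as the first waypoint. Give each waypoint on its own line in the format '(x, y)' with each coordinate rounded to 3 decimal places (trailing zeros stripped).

Executing turtle program step by step:
Start: pos=(0,0), heading=0, pen down
RT 45: heading 0 -> 315
FD 16: (0,0) -> (11.314,-11.314) [heading=315, draw]
LT 14: heading 315 -> 329
BK 3: (11.314,-11.314) -> (8.742,-9.769) [heading=329, draw]
LT 30: heading 329 -> 359
LT 45: heading 359 -> 44
Final: pos=(8.742,-9.769), heading=44, 2 segment(s) drawn
Waypoints (3 total):
(0, 0)
(11.314, -11.314)
(8.742, -9.769)

Answer: (0, 0)
(11.314, -11.314)
(8.742, -9.769)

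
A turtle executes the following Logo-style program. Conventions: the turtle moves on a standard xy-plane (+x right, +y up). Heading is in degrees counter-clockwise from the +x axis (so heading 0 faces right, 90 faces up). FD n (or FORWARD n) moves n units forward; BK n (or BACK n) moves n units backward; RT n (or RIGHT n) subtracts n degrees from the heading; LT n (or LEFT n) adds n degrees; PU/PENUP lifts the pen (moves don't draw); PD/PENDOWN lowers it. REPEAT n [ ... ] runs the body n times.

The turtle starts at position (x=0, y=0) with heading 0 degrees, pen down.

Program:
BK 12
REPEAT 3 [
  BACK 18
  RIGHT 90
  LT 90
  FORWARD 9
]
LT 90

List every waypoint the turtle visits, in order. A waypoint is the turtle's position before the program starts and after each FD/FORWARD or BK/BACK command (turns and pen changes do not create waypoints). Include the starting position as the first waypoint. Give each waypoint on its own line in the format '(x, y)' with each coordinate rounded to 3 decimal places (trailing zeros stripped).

Executing turtle program step by step:
Start: pos=(0,0), heading=0, pen down
BK 12: (0,0) -> (-12,0) [heading=0, draw]
REPEAT 3 [
  -- iteration 1/3 --
  BK 18: (-12,0) -> (-30,0) [heading=0, draw]
  RT 90: heading 0 -> 270
  LT 90: heading 270 -> 0
  FD 9: (-30,0) -> (-21,0) [heading=0, draw]
  -- iteration 2/3 --
  BK 18: (-21,0) -> (-39,0) [heading=0, draw]
  RT 90: heading 0 -> 270
  LT 90: heading 270 -> 0
  FD 9: (-39,0) -> (-30,0) [heading=0, draw]
  -- iteration 3/3 --
  BK 18: (-30,0) -> (-48,0) [heading=0, draw]
  RT 90: heading 0 -> 270
  LT 90: heading 270 -> 0
  FD 9: (-48,0) -> (-39,0) [heading=0, draw]
]
LT 90: heading 0 -> 90
Final: pos=(-39,0), heading=90, 7 segment(s) drawn
Waypoints (8 total):
(0, 0)
(-12, 0)
(-30, 0)
(-21, 0)
(-39, 0)
(-30, 0)
(-48, 0)
(-39, 0)

Answer: (0, 0)
(-12, 0)
(-30, 0)
(-21, 0)
(-39, 0)
(-30, 0)
(-48, 0)
(-39, 0)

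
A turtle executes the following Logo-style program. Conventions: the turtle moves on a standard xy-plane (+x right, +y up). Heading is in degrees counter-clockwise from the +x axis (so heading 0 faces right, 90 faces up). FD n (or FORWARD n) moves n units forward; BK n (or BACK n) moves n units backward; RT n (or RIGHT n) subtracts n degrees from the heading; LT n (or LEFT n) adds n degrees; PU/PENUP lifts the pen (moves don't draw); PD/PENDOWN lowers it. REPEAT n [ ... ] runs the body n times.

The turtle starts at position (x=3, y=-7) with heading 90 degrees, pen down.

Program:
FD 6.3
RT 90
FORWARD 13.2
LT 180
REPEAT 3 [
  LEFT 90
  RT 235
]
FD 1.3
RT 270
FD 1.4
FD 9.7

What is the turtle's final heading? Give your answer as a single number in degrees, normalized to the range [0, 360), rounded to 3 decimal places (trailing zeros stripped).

Answer: 195

Derivation:
Executing turtle program step by step:
Start: pos=(3,-7), heading=90, pen down
FD 6.3: (3,-7) -> (3,-0.7) [heading=90, draw]
RT 90: heading 90 -> 0
FD 13.2: (3,-0.7) -> (16.2,-0.7) [heading=0, draw]
LT 180: heading 0 -> 180
REPEAT 3 [
  -- iteration 1/3 --
  LT 90: heading 180 -> 270
  RT 235: heading 270 -> 35
  -- iteration 2/3 --
  LT 90: heading 35 -> 125
  RT 235: heading 125 -> 250
  -- iteration 3/3 --
  LT 90: heading 250 -> 340
  RT 235: heading 340 -> 105
]
FD 1.3: (16.2,-0.7) -> (15.864,0.556) [heading=105, draw]
RT 270: heading 105 -> 195
FD 1.4: (15.864,0.556) -> (14.511,0.193) [heading=195, draw]
FD 9.7: (14.511,0.193) -> (5.142,-2.317) [heading=195, draw]
Final: pos=(5.142,-2.317), heading=195, 5 segment(s) drawn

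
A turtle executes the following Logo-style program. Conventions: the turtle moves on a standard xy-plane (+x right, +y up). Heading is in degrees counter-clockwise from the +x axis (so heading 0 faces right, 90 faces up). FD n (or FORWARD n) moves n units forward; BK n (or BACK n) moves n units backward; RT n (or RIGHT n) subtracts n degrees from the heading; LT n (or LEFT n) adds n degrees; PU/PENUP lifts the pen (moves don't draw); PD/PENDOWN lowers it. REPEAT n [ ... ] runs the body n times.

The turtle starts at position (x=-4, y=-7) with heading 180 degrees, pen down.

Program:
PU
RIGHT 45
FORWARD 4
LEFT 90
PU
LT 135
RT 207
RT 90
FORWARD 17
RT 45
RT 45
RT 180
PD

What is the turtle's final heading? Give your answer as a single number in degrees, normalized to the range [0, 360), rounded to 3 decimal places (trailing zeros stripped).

Answer: 153

Derivation:
Executing turtle program step by step:
Start: pos=(-4,-7), heading=180, pen down
PU: pen up
RT 45: heading 180 -> 135
FD 4: (-4,-7) -> (-6.828,-4.172) [heading=135, move]
LT 90: heading 135 -> 225
PU: pen up
LT 135: heading 225 -> 0
RT 207: heading 0 -> 153
RT 90: heading 153 -> 63
FD 17: (-6.828,-4.172) -> (0.889,10.976) [heading=63, move]
RT 45: heading 63 -> 18
RT 45: heading 18 -> 333
RT 180: heading 333 -> 153
PD: pen down
Final: pos=(0.889,10.976), heading=153, 0 segment(s) drawn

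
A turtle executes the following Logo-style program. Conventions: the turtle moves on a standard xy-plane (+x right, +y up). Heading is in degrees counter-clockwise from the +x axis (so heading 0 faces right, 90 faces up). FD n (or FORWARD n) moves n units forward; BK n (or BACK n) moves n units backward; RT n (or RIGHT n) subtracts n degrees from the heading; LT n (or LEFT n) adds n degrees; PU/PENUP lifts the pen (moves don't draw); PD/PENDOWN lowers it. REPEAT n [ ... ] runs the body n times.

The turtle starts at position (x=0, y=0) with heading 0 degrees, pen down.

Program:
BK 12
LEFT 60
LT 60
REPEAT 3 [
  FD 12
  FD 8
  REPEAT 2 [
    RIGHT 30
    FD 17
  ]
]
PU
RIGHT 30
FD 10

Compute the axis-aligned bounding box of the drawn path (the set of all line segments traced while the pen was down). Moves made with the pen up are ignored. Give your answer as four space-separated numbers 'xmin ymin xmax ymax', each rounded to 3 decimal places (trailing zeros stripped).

Executing turtle program step by step:
Start: pos=(0,0), heading=0, pen down
BK 12: (0,0) -> (-12,0) [heading=0, draw]
LT 60: heading 0 -> 60
LT 60: heading 60 -> 120
REPEAT 3 [
  -- iteration 1/3 --
  FD 12: (-12,0) -> (-18,10.392) [heading=120, draw]
  FD 8: (-18,10.392) -> (-22,17.321) [heading=120, draw]
  REPEAT 2 [
    -- iteration 1/2 --
    RT 30: heading 120 -> 90
    FD 17: (-22,17.321) -> (-22,34.321) [heading=90, draw]
    -- iteration 2/2 --
    RT 30: heading 90 -> 60
    FD 17: (-22,34.321) -> (-13.5,49.043) [heading=60, draw]
  ]
  -- iteration 2/3 --
  FD 12: (-13.5,49.043) -> (-7.5,59.435) [heading=60, draw]
  FD 8: (-7.5,59.435) -> (-3.5,66.363) [heading=60, draw]
  REPEAT 2 [
    -- iteration 1/2 --
    RT 30: heading 60 -> 30
    FD 17: (-3.5,66.363) -> (11.222,74.863) [heading=30, draw]
    -- iteration 2/2 --
    RT 30: heading 30 -> 0
    FD 17: (11.222,74.863) -> (28.222,74.863) [heading=0, draw]
  ]
  -- iteration 3/3 --
  FD 12: (28.222,74.863) -> (40.222,74.863) [heading=0, draw]
  FD 8: (40.222,74.863) -> (48.222,74.863) [heading=0, draw]
  REPEAT 2 [
    -- iteration 1/2 --
    RT 30: heading 0 -> 330
    FD 17: (48.222,74.863) -> (62.945,66.363) [heading=330, draw]
    -- iteration 2/2 --
    RT 30: heading 330 -> 300
    FD 17: (62.945,66.363) -> (71.445,51.641) [heading=300, draw]
  ]
]
PU: pen up
RT 30: heading 300 -> 270
FD 10: (71.445,51.641) -> (71.445,41.641) [heading=270, move]
Final: pos=(71.445,41.641), heading=270, 13 segment(s) drawn

Segment endpoints: x in {-22, -18, -13.5, -12, -7.5, -3.5, 0, 11.222, 28.222, 40.222, 48.222, 62.945, 71.445}, y in {0, 10.392, 17.321, 34.321, 49.043, 51.641, 59.435, 66.363, 74.863}
xmin=-22, ymin=0, xmax=71.445, ymax=74.863

Answer: -22 0 71.445 74.863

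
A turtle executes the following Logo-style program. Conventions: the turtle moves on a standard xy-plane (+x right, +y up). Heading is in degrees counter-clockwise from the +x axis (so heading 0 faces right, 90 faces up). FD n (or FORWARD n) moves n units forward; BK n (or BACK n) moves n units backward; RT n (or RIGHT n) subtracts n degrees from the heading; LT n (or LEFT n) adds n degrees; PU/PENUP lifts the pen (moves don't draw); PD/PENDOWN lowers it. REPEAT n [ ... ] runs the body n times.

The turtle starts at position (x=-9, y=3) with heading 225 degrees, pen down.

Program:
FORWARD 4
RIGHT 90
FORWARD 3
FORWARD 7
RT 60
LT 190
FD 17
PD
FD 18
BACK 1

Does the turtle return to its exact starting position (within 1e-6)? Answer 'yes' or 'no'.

Answer: no

Derivation:
Executing turtle program step by step:
Start: pos=(-9,3), heading=225, pen down
FD 4: (-9,3) -> (-11.828,0.172) [heading=225, draw]
RT 90: heading 225 -> 135
FD 3: (-11.828,0.172) -> (-13.95,2.293) [heading=135, draw]
FD 7: (-13.95,2.293) -> (-18.899,7.243) [heading=135, draw]
RT 60: heading 135 -> 75
LT 190: heading 75 -> 265
FD 17: (-18.899,7.243) -> (-20.381,-9.693) [heading=265, draw]
PD: pen down
FD 18: (-20.381,-9.693) -> (-21.95,-27.624) [heading=265, draw]
BK 1: (-21.95,-27.624) -> (-21.863,-26.628) [heading=265, draw]
Final: pos=(-21.863,-26.628), heading=265, 6 segment(s) drawn

Start position: (-9, 3)
Final position: (-21.863, -26.628)
Distance = 32.3; >= 1e-6 -> NOT closed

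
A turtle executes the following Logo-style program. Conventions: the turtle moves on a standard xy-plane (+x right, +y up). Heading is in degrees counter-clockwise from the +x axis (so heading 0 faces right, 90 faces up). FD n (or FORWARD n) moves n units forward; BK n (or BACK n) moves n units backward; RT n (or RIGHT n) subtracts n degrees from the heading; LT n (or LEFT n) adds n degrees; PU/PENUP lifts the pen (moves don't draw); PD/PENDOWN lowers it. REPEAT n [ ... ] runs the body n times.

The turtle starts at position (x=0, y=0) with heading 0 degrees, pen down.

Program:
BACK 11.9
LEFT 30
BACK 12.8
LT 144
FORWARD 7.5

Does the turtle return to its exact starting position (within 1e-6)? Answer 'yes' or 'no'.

Executing turtle program step by step:
Start: pos=(0,0), heading=0, pen down
BK 11.9: (0,0) -> (-11.9,0) [heading=0, draw]
LT 30: heading 0 -> 30
BK 12.8: (-11.9,0) -> (-22.985,-6.4) [heading=30, draw]
LT 144: heading 30 -> 174
FD 7.5: (-22.985,-6.4) -> (-30.444,-5.616) [heading=174, draw]
Final: pos=(-30.444,-5.616), heading=174, 3 segment(s) drawn

Start position: (0, 0)
Final position: (-30.444, -5.616)
Distance = 30.958; >= 1e-6 -> NOT closed

Answer: no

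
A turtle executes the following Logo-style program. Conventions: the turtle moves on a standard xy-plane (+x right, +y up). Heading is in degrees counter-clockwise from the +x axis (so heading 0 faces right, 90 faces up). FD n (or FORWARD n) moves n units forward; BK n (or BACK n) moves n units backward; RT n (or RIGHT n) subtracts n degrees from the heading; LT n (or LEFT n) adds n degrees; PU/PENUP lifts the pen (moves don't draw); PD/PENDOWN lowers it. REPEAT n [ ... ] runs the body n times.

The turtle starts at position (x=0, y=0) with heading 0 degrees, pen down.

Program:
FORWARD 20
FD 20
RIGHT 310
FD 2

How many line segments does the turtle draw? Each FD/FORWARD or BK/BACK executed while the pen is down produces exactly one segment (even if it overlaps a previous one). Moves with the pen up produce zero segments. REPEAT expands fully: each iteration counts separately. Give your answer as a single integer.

Executing turtle program step by step:
Start: pos=(0,0), heading=0, pen down
FD 20: (0,0) -> (20,0) [heading=0, draw]
FD 20: (20,0) -> (40,0) [heading=0, draw]
RT 310: heading 0 -> 50
FD 2: (40,0) -> (41.286,1.532) [heading=50, draw]
Final: pos=(41.286,1.532), heading=50, 3 segment(s) drawn
Segments drawn: 3

Answer: 3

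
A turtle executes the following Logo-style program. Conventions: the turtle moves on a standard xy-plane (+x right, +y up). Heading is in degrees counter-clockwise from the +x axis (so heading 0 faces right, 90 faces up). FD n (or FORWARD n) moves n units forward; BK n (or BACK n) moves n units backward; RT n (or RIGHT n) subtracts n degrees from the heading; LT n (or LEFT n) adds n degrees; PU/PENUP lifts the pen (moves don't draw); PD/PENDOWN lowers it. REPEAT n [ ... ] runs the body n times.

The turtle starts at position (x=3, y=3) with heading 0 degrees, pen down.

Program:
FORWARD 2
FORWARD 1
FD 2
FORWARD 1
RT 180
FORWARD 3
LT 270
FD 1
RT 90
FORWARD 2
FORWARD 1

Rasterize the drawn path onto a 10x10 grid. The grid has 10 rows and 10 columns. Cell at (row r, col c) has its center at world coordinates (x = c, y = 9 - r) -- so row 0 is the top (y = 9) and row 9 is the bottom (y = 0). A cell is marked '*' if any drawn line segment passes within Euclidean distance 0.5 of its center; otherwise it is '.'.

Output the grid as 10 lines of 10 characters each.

Answer: ..........
..........
..........
..........
..........
......****
...*******
..........
..........
..........

Derivation:
Segment 0: (3,3) -> (5,3)
Segment 1: (5,3) -> (6,3)
Segment 2: (6,3) -> (8,3)
Segment 3: (8,3) -> (9,3)
Segment 4: (9,3) -> (6,3)
Segment 5: (6,3) -> (6,4)
Segment 6: (6,4) -> (8,4)
Segment 7: (8,4) -> (9,4)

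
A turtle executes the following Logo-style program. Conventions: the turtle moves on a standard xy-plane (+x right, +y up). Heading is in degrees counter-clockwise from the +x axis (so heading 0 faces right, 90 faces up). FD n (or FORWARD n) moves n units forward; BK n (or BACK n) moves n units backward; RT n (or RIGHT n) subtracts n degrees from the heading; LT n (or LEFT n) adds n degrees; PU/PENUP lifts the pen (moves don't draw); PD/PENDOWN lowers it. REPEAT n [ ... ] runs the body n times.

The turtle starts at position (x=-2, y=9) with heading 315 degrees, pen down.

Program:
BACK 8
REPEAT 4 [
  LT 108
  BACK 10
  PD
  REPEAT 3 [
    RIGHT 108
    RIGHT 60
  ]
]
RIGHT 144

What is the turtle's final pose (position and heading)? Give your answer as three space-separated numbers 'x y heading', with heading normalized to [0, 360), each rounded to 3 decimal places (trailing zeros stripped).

Answer: -38.055 9.842 27

Derivation:
Executing turtle program step by step:
Start: pos=(-2,9), heading=315, pen down
BK 8: (-2,9) -> (-7.657,14.657) [heading=315, draw]
REPEAT 4 [
  -- iteration 1/4 --
  LT 108: heading 315 -> 63
  BK 10: (-7.657,14.657) -> (-12.197,5.747) [heading=63, draw]
  PD: pen down
  REPEAT 3 [
    -- iteration 1/3 --
    RT 108: heading 63 -> 315
    RT 60: heading 315 -> 255
    -- iteration 2/3 --
    RT 108: heading 255 -> 147
    RT 60: heading 147 -> 87
    -- iteration 3/3 --
    RT 108: heading 87 -> 339
    RT 60: heading 339 -> 279
  ]
  -- iteration 2/4 --
  LT 108: heading 279 -> 27
  BK 10: (-12.197,5.747) -> (-21.107,1.207) [heading=27, draw]
  PD: pen down
  REPEAT 3 [
    -- iteration 1/3 --
    RT 108: heading 27 -> 279
    RT 60: heading 279 -> 219
    -- iteration 2/3 --
    RT 108: heading 219 -> 111
    RT 60: heading 111 -> 51
    -- iteration 3/3 --
    RT 108: heading 51 -> 303
    RT 60: heading 303 -> 243
  ]
  -- iteration 3/4 --
  LT 108: heading 243 -> 351
  BK 10: (-21.107,1.207) -> (-30.984,2.771) [heading=351, draw]
  PD: pen down
  REPEAT 3 [
    -- iteration 1/3 --
    RT 108: heading 351 -> 243
    RT 60: heading 243 -> 183
    -- iteration 2/3 --
    RT 108: heading 183 -> 75
    RT 60: heading 75 -> 15
    -- iteration 3/3 --
    RT 108: heading 15 -> 267
    RT 60: heading 267 -> 207
  ]
  -- iteration 4/4 --
  LT 108: heading 207 -> 315
  BK 10: (-30.984,2.771) -> (-38.055,9.842) [heading=315, draw]
  PD: pen down
  REPEAT 3 [
    -- iteration 1/3 --
    RT 108: heading 315 -> 207
    RT 60: heading 207 -> 147
    -- iteration 2/3 --
    RT 108: heading 147 -> 39
    RT 60: heading 39 -> 339
    -- iteration 3/3 --
    RT 108: heading 339 -> 231
    RT 60: heading 231 -> 171
  ]
]
RT 144: heading 171 -> 27
Final: pos=(-38.055,9.842), heading=27, 5 segment(s) drawn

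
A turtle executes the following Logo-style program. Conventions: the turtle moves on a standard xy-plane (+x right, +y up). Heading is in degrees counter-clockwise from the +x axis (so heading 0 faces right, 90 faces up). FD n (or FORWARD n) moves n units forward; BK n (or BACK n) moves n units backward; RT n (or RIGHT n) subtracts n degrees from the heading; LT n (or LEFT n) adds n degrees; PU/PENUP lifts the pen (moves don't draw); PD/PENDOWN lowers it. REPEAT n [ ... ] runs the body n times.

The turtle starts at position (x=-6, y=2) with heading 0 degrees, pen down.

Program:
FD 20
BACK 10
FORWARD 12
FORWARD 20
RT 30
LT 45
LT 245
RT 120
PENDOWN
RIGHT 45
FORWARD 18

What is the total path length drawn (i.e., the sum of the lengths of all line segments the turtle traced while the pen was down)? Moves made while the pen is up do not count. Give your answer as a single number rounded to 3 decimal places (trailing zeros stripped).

Executing turtle program step by step:
Start: pos=(-6,2), heading=0, pen down
FD 20: (-6,2) -> (14,2) [heading=0, draw]
BK 10: (14,2) -> (4,2) [heading=0, draw]
FD 12: (4,2) -> (16,2) [heading=0, draw]
FD 20: (16,2) -> (36,2) [heading=0, draw]
RT 30: heading 0 -> 330
LT 45: heading 330 -> 15
LT 245: heading 15 -> 260
RT 120: heading 260 -> 140
PD: pen down
RT 45: heading 140 -> 95
FD 18: (36,2) -> (34.431,19.932) [heading=95, draw]
Final: pos=(34.431,19.932), heading=95, 5 segment(s) drawn

Segment lengths:
  seg 1: (-6,2) -> (14,2), length = 20
  seg 2: (14,2) -> (4,2), length = 10
  seg 3: (4,2) -> (16,2), length = 12
  seg 4: (16,2) -> (36,2), length = 20
  seg 5: (36,2) -> (34.431,19.932), length = 18
Total = 80

Answer: 80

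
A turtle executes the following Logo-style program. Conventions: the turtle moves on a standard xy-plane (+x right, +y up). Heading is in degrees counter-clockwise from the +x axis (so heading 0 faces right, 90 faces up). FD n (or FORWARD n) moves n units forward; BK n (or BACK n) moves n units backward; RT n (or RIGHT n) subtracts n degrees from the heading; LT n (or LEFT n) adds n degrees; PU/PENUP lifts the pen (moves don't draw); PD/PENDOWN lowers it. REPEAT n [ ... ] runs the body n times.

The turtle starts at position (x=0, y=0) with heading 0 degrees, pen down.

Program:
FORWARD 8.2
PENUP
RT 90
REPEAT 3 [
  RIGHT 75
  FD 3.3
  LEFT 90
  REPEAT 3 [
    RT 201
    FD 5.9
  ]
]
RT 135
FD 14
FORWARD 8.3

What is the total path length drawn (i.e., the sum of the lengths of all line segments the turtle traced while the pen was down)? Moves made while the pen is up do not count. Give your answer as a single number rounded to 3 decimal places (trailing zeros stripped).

Answer: 8.2

Derivation:
Executing turtle program step by step:
Start: pos=(0,0), heading=0, pen down
FD 8.2: (0,0) -> (8.2,0) [heading=0, draw]
PU: pen up
RT 90: heading 0 -> 270
REPEAT 3 [
  -- iteration 1/3 --
  RT 75: heading 270 -> 195
  FD 3.3: (8.2,0) -> (5.012,-0.854) [heading=195, move]
  LT 90: heading 195 -> 285
  REPEAT 3 [
    -- iteration 1/3 --
    RT 201: heading 285 -> 84
    FD 5.9: (5.012,-0.854) -> (5.629,5.014) [heading=84, move]
    -- iteration 2/3 --
    RT 201: heading 84 -> 243
    FD 5.9: (5.629,5.014) -> (2.951,-0.243) [heading=243, move]
    -- iteration 3/3 --
    RT 201: heading 243 -> 42
    FD 5.9: (2.951,-0.243) -> (7.335,3.705) [heading=42, move]
  ]
  -- iteration 2/3 --
  RT 75: heading 42 -> 327
  FD 3.3: (7.335,3.705) -> (10.103,1.907) [heading=327, move]
  LT 90: heading 327 -> 57
  REPEAT 3 [
    -- iteration 1/3 --
    RT 201: heading 57 -> 216
    FD 5.9: (10.103,1.907) -> (5.33,-1.561) [heading=216, move]
    -- iteration 2/3 --
    RT 201: heading 216 -> 15
    FD 5.9: (5.33,-1.561) -> (11.029,-0.034) [heading=15, move]
    -- iteration 3/3 --
    RT 201: heading 15 -> 174
    FD 5.9: (11.029,-0.034) -> (5.161,0.583) [heading=174, move]
  ]
  -- iteration 3/3 --
  RT 75: heading 174 -> 99
  FD 3.3: (5.161,0.583) -> (4.645,3.842) [heading=99, move]
  LT 90: heading 99 -> 189
  REPEAT 3 [
    -- iteration 1/3 --
    RT 201: heading 189 -> 348
    FD 5.9: (4.645,3.842) -> (10.416,2.616) [heading=348, move]
    -- iteration 2/3 --
    RT 201: heading 348 -> 147
    FD 5.9: (10.416,2.616) -> (5.468,5.829) [heading=147, move]
    -- iteration 3/3 --
    RT 201: heading 147 -> 306
    FD 5.9: (5.468,5.829) -> (8.935,1.056) [heading=306, move]
  ]
]
RT 135: heading 306 -> 171
FD 14: (8.935,1.056) -> (-4.892,3.246) [heading=171, move]
FD 8.3: (-4.892,3.246) -> (-13.09,4.544) [heading=171, move]
Final: pos=(-13.09,4.544), heading=171, 1 segment(s) drawn

Segment lengths:
  seg 1: (0,0) -> (8.2,0), length = 8.2
Total = 8.2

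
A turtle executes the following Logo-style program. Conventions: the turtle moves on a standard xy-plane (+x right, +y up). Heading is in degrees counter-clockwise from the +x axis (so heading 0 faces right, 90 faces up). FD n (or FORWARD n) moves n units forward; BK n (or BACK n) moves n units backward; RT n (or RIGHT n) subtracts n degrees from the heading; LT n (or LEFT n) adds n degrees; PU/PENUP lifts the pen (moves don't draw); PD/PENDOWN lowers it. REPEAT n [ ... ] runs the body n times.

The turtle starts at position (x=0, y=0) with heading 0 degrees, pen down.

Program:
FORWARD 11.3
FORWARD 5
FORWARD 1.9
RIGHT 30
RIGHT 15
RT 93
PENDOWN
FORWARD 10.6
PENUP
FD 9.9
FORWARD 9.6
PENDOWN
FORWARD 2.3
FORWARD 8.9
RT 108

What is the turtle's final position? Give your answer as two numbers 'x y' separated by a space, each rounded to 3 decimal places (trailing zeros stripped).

Answer: -12.492 -27.635

Derivation:
Executing turtle program step by step:
Start: pos=(0,0), heading=0, pen down
FD 11.3: (0,0) -> (11.3,0) [heading=0, draw]
FD 5: (11.3,0) -> (16.3,0) [heading=0, draw]
FD 1.9: (16.3,0) -> (18.2,0) [heading=0, draw]
RT 30: heading 0 -> 330
RT 15: heading 330 -> 315
RT 93: heading 315 -> 222
PD: pen down
FD 10.6: (18.2,0) -> (10.323,-7.093) [heading=222, draw]
PU: pen up
FD 9.9: (10.323,-7.093) -> (2.966,-13.717) [heading=222, move]
FD 9.6: (2.966,-13.717) -> (-4.169,-20.141) [heading=222, move]
PD: pen down
FD 2.3: (-4.169,-20.141) -> (-5.878,-21.68) [heading=222, draw]
FD 8.9: (-5.878,-21.68) -> (-12.492,-27.635) [heading=222, draw]
RT 108: heading 222 -> 114
Final: pos=(-12.492,-27.635), heading=114, 6 segment(s) drawn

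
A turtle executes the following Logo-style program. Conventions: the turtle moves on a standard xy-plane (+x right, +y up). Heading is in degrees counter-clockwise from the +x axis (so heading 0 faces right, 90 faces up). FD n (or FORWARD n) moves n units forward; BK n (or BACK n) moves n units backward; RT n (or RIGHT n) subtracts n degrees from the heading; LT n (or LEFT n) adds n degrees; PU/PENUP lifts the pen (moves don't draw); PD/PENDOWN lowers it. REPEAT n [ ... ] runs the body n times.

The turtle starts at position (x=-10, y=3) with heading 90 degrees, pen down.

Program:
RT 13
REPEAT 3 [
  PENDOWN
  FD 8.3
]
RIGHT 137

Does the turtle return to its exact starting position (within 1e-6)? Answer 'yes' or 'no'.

Answer: no

Derivation:
Executing turtle program step by step:
Start: pos=(-10,3), heading=90, pen down
RT 13: heading 90 -> 77
REPEAT 3 [
  -- iteration 1/3 --
  PD: pen down
  FD 8.3: (-10,3) -> (-8.133,11.087) [heading=77, draw]
  -- iteration 2/3 --
  PD: pen down
  FD 8.3: (-8.133,11.087) -> (-6.266,19.175) [heading=77, draw]
  -- iteration 3/3 --
  PD: pen down
  FD 8.3: (-6.266,19.175) -> (-4.399,27.262) [heading=77, draw]
]
RT 137: heading 77 -> 300
Final: pos=(-4.399,27.262), heading=300, 3 segment(s) drawn

Start position: (-10, 3)
Final position: (-4.399, 27.262)
Distance = 24.9; >= 1e-6 -> NOT closed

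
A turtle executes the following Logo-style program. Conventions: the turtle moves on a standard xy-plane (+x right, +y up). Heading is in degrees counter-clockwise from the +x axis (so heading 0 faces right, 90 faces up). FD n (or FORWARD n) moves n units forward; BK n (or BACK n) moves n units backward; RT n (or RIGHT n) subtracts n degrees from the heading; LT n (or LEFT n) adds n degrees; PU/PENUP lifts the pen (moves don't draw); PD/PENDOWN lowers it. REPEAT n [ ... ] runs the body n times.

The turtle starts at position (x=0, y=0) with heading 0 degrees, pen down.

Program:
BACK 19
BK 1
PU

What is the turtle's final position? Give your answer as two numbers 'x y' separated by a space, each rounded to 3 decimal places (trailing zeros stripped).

Executing turtle program step by step:
Start: pos=(0,0), heading=0, pen down
BK 19: (0,0) -> (-19,0) [heading=0, draw]
BK 1: (-19,0) -> (-20,0) [heading=0, draw]
PU: pen up
Final: pos=(-20,0), heading=0, 2 segment(s) drawn

Answer: -20 0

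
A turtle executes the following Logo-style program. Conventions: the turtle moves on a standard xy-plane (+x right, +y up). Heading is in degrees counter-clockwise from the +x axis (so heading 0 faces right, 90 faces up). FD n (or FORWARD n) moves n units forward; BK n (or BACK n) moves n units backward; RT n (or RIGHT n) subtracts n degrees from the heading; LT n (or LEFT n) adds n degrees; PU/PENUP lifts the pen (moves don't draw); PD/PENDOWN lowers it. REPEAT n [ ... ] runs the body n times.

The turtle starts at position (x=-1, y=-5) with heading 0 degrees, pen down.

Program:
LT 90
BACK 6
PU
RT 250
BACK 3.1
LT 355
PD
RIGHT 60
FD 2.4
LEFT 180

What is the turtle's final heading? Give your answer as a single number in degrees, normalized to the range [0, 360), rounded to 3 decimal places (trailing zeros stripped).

Answer: 315

Derivation:
Executing turtle program step by step:
Start: pos=(-1,-5), heading=0, pen down
LT 90: heading 0 -> 90
BK 6: (-1,-5) -> (-1,-11) [heading=90, draw]
PU: pen up
RT 250: heading 90 -> 200
BK 3.1: (-1,-11) -> (1.913,-9.94) [heading=200, move]
LT 355: heading 200 -> 195
PD: pen down
RT 60: heading 195 -> 135
FD 2.4: (1.913,-9.94) -> (0.216,-8.243) [heading=135, draw]
LT 180: heading 135 -> 315
Final: pos=(0.216,-8.243), heading=315, 2 segment(s) drawn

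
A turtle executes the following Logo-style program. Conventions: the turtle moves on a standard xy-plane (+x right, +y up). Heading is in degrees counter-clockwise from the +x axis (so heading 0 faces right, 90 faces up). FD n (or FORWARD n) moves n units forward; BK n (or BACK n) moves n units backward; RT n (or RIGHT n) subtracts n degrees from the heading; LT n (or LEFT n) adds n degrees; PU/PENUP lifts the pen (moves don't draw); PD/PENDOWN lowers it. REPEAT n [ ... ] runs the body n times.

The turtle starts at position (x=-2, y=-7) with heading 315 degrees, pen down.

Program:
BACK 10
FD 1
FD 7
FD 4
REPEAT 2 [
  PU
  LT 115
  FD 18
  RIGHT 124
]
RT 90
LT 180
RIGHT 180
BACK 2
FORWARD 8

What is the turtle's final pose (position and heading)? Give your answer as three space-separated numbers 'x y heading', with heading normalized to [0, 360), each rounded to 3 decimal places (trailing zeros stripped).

Answer: 8.951 21.519 207

Derivation:
Executing turtle program step by step:
Start: pos=(-2,-7), heading=315, pen down
BK 10: (-2,-7) -> (-9.071,0.071) [heading=315, draw]
FD 1: (-9.071,0.071) -> (-8.364,-0.636) [heading=315, draw]
FD 7: (-8.364,-0.636) -> (-3.414,-5.586) [heading=315, draw]
FD 4: (-3.414,-5.586) -> (-0.586,-8.414) [heading=315, draw]
REPEAT 2 [
  -- iteration 1/2 --
  PU: pen up
  LT 115: heading 315 -> 70
  FD 18: (-0.586,-8.414) -> (5.571,8.5) [heading=70, move]
  RT 124: heading 70 -> 306
  -- iteration 2/2 --
  PU: pen up
  LT 115: heading 306 -> 61
  FD 18: (5.571,8.5) -> (14.297,24.243) [heading=61, move]
  RT 124: heading 61 -> 297
]
RT 90: heading 297 -> 207
LT 180: heading 207 -> 27
RT 180: heading 27 -> 207
BK 2: (14.297,24.243) -> (16.079,25.151) [heading=207, move]
FD 8: (16.079,25.151) -> (8.951,21.519) [heading=207, move]
Final: pos=(8.951,21.519), heading=207, 4 segment(s) drawn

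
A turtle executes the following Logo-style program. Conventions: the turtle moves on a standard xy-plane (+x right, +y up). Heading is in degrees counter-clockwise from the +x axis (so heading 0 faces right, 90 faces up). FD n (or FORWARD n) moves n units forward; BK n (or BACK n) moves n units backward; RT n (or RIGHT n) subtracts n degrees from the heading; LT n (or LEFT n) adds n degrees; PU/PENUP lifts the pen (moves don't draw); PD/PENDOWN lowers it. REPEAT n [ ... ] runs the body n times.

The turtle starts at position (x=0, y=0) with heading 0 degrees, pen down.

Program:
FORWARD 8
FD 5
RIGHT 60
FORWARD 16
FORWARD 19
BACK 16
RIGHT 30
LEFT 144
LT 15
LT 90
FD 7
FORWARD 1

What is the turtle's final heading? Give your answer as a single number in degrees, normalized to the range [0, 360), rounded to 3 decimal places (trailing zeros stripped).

Executing turtle program step by step:
Start: pos=(0,0), heading=0, pen down
FD 8: (0,0) -> (8,0) [heading=0, draw]
FD 5: (8,0) -> (13,0) [heading=0, draw]
RT 60: heading 0 -> 300
FD 16: (13,0) -> (21,-13.856) [heading=300, draw]
FD 19: (21,-13.856) -> (30.5,-30.311) [heading=300, draw]
BK 16: (30.5,-30.311) -> (22.5,-16.454) [heading=300, draw]
RT 30: heading 300 -> 270
LT 144: heading 270 -> 54
LT 15: heading 54 -> 69
LT 90: heading 69 -> 159
FD 7: (22.5,-16.454) -> (15.965,-13.946) [heading=159, draw]
FD 1: (15.965,-13.946) -> (15.031,-13.588) [heading=159, draw]
Final: pos=(15.031,-13.588), heading=159, 7 segment(s) drawn

Answer: 159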